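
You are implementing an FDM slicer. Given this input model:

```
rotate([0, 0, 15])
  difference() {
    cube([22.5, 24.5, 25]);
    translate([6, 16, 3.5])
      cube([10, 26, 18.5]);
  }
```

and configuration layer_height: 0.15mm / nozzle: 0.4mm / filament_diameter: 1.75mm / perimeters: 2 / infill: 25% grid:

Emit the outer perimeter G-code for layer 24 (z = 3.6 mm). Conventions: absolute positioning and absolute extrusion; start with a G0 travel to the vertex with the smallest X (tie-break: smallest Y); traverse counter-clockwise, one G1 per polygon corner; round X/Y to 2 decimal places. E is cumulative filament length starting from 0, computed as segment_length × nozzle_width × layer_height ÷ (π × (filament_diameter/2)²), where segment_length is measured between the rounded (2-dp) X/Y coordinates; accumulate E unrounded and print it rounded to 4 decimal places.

G0 X-6.34 Y23.67 Z3.60
G1 X0.00 Y0.00 E0.6113
G1 X21.73 Y5.82 E1.1724
G1 X15.39 Y29.49 E1.7837
G1 X9.11 Y27.81 E1.9459
G1 X11.31 Y19.60 E2.1579
G1 X1.65 Y17.01 E2.4074
G1 X-0.55 Y25.22 E2.6194
G1 X-6.34 Y23.67 E2.7689

At z = 3.6 mm: the cube is present — its section is the full 22.5×24.5 rectangle; the cube at (6, 16) is present — its section is the full 10×26 rectangle; Taking the first minus the rest: starting from the 22.5×24.5 cube, the 10×26 cube at (6, 16) partially overlaps it — only the 85.00 mm² overlap (of its 260.00 mm²) is removed, clipping the outline — 1 connected region; (rotated 15° about Z; rotation is an isometry so areas/perimeters/island counts are preserved). The outline is a single polygon with 8 vertices. Extrusion per mm of travel: 0.4 × 0.15 / (π × 0.875²) = 0.024945. Accumulating E over each segment gives final E = 2.7689.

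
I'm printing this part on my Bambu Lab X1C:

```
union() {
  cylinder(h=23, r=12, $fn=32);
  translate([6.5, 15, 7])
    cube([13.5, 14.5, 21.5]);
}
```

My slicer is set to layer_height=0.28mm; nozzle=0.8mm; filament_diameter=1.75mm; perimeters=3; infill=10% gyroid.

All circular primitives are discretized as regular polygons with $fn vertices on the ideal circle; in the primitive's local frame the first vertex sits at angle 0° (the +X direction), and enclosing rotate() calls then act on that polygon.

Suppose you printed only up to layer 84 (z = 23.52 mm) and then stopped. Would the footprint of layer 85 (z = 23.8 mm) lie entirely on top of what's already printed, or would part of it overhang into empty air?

Compare the two slices. At z = 23.52: the cylinder does not reach this height (z outside [0, 23]); the cube at (6.5, 15) (footprint 13.5×14.5) is included at this height (area 195.75 mm²); Taking the union: only the 13.5×14.5 cube at (6.5, 15) is present, so the union is just that shape — area = 195.75 mm². At z = 23.8: the cylinder does not reach this height (z outside [0, 23]); the cube at (6.5, 15) is present — its section is the full 13.5×14.5 rectangle (area 195.75 mm²); Combining (union): only the 13.5×14.5 cube at (6.5, 15) is present, so the union is just that shape — area = 195.75 mm². Checking containment: the cross-section at z = 23.8 is a subset of the cross-section at z = 23.52.

entirely on top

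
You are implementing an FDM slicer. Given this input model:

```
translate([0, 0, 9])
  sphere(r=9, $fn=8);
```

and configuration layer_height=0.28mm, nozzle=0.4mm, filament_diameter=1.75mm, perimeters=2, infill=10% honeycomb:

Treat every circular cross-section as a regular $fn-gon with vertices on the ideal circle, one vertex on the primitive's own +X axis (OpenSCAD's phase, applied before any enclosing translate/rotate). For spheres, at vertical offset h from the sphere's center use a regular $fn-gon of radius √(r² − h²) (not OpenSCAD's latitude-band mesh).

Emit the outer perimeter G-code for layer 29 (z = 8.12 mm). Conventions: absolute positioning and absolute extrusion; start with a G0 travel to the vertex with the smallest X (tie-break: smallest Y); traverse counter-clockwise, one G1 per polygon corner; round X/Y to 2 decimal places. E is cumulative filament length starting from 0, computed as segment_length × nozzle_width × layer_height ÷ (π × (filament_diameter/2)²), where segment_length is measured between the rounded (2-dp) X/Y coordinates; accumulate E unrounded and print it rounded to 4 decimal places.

At z = 8.12 mm: the r=9 sphere slices to a regular 8-gon of circumradius 8.957 (√(r²−h²) with h=0.88 from center). The outline is a single polygon with 8 vertices. Extrusion per mm of travel: 0.4 × 0.28 / (π × 0.875²) = 0.046564. Accumulating E over each segment gives final E = 2.5534.

G0 X-8.96 Y0.00 Z8.12
G1 X-6.33 Y-6.33 E0.3192
G1 X0.00 Y-8.96 E0.6384
G1 X6.33 Y-6.33 E0.9575
G1 X8.96 Y0.00 E1.2767
G1 X6.33 Y6.33 E1.5959
G1 X0.00 Y8.96 E1.9151
G1 X-6.33 Y6.33 E2.2343
G1 X-8.96 Y0.00 E2.5534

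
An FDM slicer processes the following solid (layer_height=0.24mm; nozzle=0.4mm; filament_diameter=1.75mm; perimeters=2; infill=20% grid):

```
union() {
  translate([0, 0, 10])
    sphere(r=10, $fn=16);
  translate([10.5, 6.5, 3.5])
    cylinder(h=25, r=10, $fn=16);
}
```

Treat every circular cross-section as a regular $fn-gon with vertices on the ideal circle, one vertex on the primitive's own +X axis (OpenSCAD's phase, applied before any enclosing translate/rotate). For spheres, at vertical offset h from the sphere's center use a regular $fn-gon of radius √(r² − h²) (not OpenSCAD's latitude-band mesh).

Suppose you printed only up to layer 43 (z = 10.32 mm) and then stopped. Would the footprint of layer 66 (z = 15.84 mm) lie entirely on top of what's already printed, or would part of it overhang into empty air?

entirely on top

Compare the two slices. At z = 10.32: the r=10 sphere slices to a regular 16-gon of circumradius 9.995 (√(r²−h²) with h=0.32 from center) (area = (16/2)·9.995²·sin(360°/16) = 305.83 mm²); the r=10 cylinder at (10.5, 6.5) contributes a regular 16-gon of circumradius 10 (area = (16/2)·10.000²·sin(360°/16) = 306.15 mm²); Taking the union: the regions partially overlap — summed areas 611.98 mm² minus the doubly-counted overlap 79.07 mm² gives 532.91 mm² — area = 532.91 mm². At z = 15.84: the r=10 sphere slices to a regular 16-gon of circumradius 8.118 (√(r²−h²) with h=5.84 from center) (area = (16/2)·8.118²·sin(360°/16) = 201.73 mm²); the r=10 cylinder at (10.5, 6.5) contributes a regular 16-gon of circumradius 10 (area = (16/2)·10.000²·sin(360°/16) = 306.15 mm²); Combining (union): the regions partially overlap — summed areas 507.88 mm² minus the doubly-counted overlap 49.07 mm² gives 458.81 mm² — area = 458.81 mm². Checking containment: the cross-section at z = 15.84 is a subset of the cross-section at z = 10.32.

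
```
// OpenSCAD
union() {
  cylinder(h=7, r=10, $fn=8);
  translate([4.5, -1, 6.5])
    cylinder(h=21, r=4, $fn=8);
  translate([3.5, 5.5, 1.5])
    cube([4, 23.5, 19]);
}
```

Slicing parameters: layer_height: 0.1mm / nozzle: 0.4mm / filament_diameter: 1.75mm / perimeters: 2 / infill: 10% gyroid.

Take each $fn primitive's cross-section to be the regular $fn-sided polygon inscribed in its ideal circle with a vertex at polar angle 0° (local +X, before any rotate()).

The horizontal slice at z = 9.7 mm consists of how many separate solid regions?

2

At z = 9.7 mm: the cylinder does not reach this height (z outside [0, 7]); the cylinder at (4.5, -1): section is a regular 8-gon, circumradius r=4; the 4×23.5 cube at (3.5, 5.5) contributes its full rectangle; Merging all regions: the 2 present regions are separate (no shared area or edge), so areas and boundary lengths simply add and each stays a separate island — 2 connected regions. The result has 2 disconnected regions.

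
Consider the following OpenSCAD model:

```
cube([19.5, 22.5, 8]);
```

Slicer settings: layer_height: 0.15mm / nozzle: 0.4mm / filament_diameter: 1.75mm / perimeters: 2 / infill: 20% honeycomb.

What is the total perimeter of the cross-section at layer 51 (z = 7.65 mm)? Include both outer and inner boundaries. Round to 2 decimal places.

84.00 mm

At z = 7.65 mm: the 19.5×22.5 cube contributes its full rectangle (perimeter 84.00 mm). Overall, the cross-section is a single solid region. Total boundary length (outer) = 84.00 mm.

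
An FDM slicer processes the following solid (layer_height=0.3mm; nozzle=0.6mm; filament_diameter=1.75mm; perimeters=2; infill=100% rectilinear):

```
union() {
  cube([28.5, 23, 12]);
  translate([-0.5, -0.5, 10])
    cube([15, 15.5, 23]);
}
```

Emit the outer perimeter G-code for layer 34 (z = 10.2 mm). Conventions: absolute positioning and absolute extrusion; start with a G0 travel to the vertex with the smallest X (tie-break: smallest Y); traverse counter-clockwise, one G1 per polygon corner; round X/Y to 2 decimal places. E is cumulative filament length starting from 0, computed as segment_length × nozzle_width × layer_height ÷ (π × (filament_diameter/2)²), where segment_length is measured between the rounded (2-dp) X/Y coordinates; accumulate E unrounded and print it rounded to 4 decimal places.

G0 X-0.50 Y-0.50 Z10.20
G1 X14.50 Y-0.50 E1.1225
G1 X14.50 Y0.00 E1.1599
G1 X28.50 Y0.00 E2.2076
G1 X28.50 Y23.00 E3.9289
G1 X0.00 Y23.00 E6.0617
G1 X0.00 Y15.00 E6.6603
G1 X-0.50 Y15.00 E6.6978
G1 X-0.50 Y-0.50 E7.8577

At z = 10.2 mm: the cube is present — its section is the full 28.5×23 rectangle; the cube at (-0.5, -0.5) is present — its section is the full 15×15.5 rectangle; Combining (union): the regions partially overlap (shared area 217.50 mm²), so overlapping operands fuse into one piece — 1 connected region. The outline is a single polygon with 8 vertices. Extrusion per mm of travel: 0.6 × 0.3 / (π × 0.875²) = 0.074835. Accumulating E over each segment gives final E = 7.8577.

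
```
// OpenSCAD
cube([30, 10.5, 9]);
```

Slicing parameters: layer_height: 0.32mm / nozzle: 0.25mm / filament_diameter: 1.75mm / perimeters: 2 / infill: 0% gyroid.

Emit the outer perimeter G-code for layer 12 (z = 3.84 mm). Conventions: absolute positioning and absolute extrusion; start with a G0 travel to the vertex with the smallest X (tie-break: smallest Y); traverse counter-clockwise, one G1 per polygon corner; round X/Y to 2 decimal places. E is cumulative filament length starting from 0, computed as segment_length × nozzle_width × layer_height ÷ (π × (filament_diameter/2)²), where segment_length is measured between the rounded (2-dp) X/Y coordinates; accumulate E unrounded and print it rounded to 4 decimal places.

G0 X0.00 Y0.00 Z3.84
G1 X30.00 Y0.00 E0.9978
G1 X30.00 Y10.50 E1.3470
G1 X0.00 Y10.50 E2.3448
G1 X0.00 Y0.00 E2.6941

At z = 3.84 mm: the cube (footprint 30×10.5) is included at this height. The outline is a single polygon with 4 vertices. Extrusion per mm of travel: 0.25 × 0.32 / (π × 0.875²) = 0.033260. Accumulating E over each segment gives final E = 2.6941.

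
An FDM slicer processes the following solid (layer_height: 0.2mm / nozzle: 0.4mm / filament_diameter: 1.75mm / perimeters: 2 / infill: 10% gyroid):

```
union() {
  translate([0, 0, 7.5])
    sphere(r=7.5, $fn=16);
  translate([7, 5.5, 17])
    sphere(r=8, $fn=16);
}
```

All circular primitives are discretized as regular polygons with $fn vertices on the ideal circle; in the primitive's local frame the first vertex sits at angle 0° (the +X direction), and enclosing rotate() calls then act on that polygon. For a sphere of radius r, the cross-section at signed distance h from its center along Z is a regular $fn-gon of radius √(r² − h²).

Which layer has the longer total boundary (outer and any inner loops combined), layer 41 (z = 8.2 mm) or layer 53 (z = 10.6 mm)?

layer 53 (z = 10.6 mm)

Layer 41 (z = 8.2): the r=7.5 sphere contributes a regular 16-gon of circumradius √(7.5²−0.7²) = 7.467 (perimeter = 2·16·7.467·sin(180°/16) = 46.62 mm); the sphere at (7, 5.5) is absent (|z−center|=8.800 > r=8); Merging all regions: only the r=7.5 sphere is present, so the union is just that shape — boundary = 46.62 mm. So its perimeter = 46.62 mm. Layer 53 (z = 10.6): the r=7.5 sphere contributes a regular 16-gon of circumradius √(7.5²−3.1²) = 6.829 (perimeter = 2·16·6.829·sin(180°/16) = 42.63 mm); the sphere at (7, 5.5): section is a regular 16-gon, circumradius = √(r²−h²) = √(8²−6.4²) = 4.800 (perimeter = 2·16·4.800·sin(180°/16) = 29.97 mm); Combining (union): the regions partially overlap (shared area 12.49 mm²), so the edge portions inside another operand are dropped and the merged outline is re-measured after clipping — boundary = 57.10 mm. So its perimeter = 57.10 mm. Layer 53 is larger (57.10 vs 46.62 mm).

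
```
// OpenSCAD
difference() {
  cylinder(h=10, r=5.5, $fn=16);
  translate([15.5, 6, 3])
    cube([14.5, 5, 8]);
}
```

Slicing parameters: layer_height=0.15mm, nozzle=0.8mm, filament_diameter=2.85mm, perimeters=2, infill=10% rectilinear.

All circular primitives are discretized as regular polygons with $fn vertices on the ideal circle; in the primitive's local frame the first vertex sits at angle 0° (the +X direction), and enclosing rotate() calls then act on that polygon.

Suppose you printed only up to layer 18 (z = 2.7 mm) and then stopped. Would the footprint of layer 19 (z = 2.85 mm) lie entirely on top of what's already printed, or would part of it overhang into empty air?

entirely on top

Compare the two slices. At z = 2.7: the r=5.5 cylinder contributes a regular 16-gon of circumradius 5.5 (area = (16/2)·5.500²·sin(360°/16) = 92.61 mm²); the cube at (15.5, 6) is absent (z outside [3, 11]); After the difference (first − rest): none of the subtracted shapes is present at this height, so the r=5.5 cylinder is unchanged — area = 92.61 mm². At z = 2.85: the r=5.5 cylinder contributes a regular 16-gon of circumradius 5.5 (area = (16/2)·5.500²·sin(360°/16) = 92.61 mm²); the cube at (15.5, 6) does not reach this height (z outside [3, 11]); Taking the first minus the rest: none of the subtracted shapes is present at this height, so the r=5.5 cylinder is unchanged — area = 92.61 mm². Checking containment: the cross-section at z = 2.85 is a subset of the cross-section at z = 2.7.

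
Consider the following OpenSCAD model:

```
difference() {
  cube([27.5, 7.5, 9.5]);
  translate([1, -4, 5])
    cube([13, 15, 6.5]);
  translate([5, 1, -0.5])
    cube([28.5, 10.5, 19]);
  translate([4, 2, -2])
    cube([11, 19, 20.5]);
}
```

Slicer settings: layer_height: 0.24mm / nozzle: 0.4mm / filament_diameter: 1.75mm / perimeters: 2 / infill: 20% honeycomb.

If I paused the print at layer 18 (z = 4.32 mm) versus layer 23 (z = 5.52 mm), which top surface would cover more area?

layer 18 (z = 4.32 mm)

Layer 18 (z = 4.32): the cube is present — its section is the full 27.5×7.5 rectangle (area 206.25 mm²); the cube at (1, -4) does not reach this height (z outside [5, 11.5]); the cube at (5, 1) is present — its section is the full 28.5×10.5 rectangle (area 299.25 mm²); the cube at (4, 2) is present — its section is the full 11×19 rectangle (area 209.00 mm²); After the difference (first − rest): starting from the 27.5×7.5 cube (206.25 mm²), the 28.5×10.5 cube at (5, 1) partially overlaps it — only the 146.25 mm² overlap (of its 299.25 mm²) is removed, clipping the outline; the 11×19 cube at (4, 2) partially overlaps it — only the 5.50 mm² overlap (of its 209.00 mm²) is removed, clipping the outline — area = 54.50 mm². So its area = 54.50 mm². Layer 23 (z = 5.52): the 27.5×7.5 cube contributes its full rectangle (area 206.25 mm²); the 13×15 cube at (1, -4) contributes its full rectangle (area 195.00 mm²); the cube at (5, 1) (footprint 28.5×10.5) is included at this height (area 299.25 mm²); the 11×19 cube at (4, 2) contributes its full rectangle (area 209.00 mm²); Taking the first minus the rest: starting from the 27.5×7.5 cube (206.25 mm²), the 13×15 cube at (1, -4) partially overlaps it — only the 97.50 mm² overlap (of its 195.00 mm²) is removed, clipping the outline; the 28.5×10.5 cube at (5, 1) partially overlaps it — only the 87.75 mm² overlap (of its 299.25 mm²) is removed, clipping the outline; the 11×19 cube at (4, 2) misses the remaining region (no effect) — area = 21.00 mm². So its area = 21.00 mm². Layer 18 is larger (54.50 vs 21.00 mm²).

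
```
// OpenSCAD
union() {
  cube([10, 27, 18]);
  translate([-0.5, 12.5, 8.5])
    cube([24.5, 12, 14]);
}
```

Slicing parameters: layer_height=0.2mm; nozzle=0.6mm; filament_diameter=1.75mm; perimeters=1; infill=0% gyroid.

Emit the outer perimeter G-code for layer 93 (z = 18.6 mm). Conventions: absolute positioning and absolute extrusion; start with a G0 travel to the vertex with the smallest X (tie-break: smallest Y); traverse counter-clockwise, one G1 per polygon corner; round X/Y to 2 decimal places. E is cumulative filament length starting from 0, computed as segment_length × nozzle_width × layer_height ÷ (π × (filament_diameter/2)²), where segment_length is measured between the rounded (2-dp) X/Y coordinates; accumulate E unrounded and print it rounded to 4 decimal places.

At z = 18.6 mm: the cube is absent (z outside [0, 18]); the cube at (-0.5, 12.5) is present — its section is the full 24.5×12 rectangle; Taking the union: only the 24.5×12 cube at (-0.5, 12.5) is present, so the union is just that shape — 1 connected region. The outline is a single polygon with 4 vertices. Extrusion per mm of travel: 0.6 × 0.2 / (π × 0.875²) = 0.049890. Accumulating E over each segment gives final E = 3.6420.

G0 X-0.50 Y12.50 Z18.60
G1 X24.00 Y12.50 E1.2223
G1 X24.00 Y24.50 E1.8210
G1 X-0.50 Y24.50 E3.0433
G1 X-0.50 Y12.50 E3.6420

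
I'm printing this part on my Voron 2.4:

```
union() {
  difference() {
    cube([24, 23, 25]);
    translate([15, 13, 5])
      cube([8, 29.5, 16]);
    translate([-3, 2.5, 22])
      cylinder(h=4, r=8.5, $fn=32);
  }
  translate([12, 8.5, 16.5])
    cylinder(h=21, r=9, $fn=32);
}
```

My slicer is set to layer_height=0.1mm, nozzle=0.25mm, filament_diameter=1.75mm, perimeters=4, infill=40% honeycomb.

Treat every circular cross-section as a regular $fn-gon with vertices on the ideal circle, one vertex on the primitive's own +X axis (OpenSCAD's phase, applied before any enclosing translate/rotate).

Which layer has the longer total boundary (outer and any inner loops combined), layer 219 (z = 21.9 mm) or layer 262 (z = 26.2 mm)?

layer 219 (z = 21.9 mm)

Layer 219 (z = 21.9): the cube is present — its section is the full 24×23 rectangle (perimeter 94.00 mm); the cube at (15, 13) is absent (z outside [5, 21]); the cylinder at (-3, 2.5) is absent (z outside [22, 26]); Subtracting the remaining from the first: none of the subtracted shapes is present at this height, so the 24×23 cube is unchanged — boundary = 94.00 mm; the cylinder at (12, 8.5): section is a regular 32-gon, circumradius r=9 (perimeter = 2·32·9.000·sin(180°/32) = 56.46 mm); Combining (union): the regions partially overlap (shared area 251.03 mm²), so the edge portions inside another operand are dropped and the merged outline is re-measured after clipping — boundary = 94.11 mm. So its perimeter = 94.11 mm. Layer 262 (z = 26.2): the cube is not intersected at this z (z outside [0, 25]); the cube at (15, 13) does not reach this height (z outside [5, 21]); the cylinder at (-3, 2.5) is not intersected at this z (z outside [22, 26]); Taking the first minus the rest: the first operand is absent here, so nothing remains; the r=9 cylinder at (12, 8.5) gives a regular 32-gon of circumradius 9 (constant along its height) (perimeter = 2·32·9.000·sin(180°/32) = 56.46 mm); Merging all regions: only the r=9 cylinder at (12, 8.5) is present, so the union is just that shape — boundary = 56.46 mm. So its perimeter = 56.46 mm. Layer 219 is larger (94.11 vs 56.46 mm).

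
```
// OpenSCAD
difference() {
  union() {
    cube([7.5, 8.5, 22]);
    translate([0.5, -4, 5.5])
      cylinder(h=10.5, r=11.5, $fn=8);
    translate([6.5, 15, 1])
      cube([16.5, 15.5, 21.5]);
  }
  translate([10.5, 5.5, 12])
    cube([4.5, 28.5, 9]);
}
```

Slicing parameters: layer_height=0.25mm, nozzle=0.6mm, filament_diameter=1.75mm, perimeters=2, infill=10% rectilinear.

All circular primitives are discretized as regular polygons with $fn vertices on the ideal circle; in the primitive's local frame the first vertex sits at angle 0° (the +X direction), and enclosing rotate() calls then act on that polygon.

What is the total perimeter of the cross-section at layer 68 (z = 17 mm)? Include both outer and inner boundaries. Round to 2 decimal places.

118.00 mm

At z = 17 mm: the cube (footprint 7.5×8.5) is included at this height (perimeter 32.00 mm); the cylinder at (0.5, -4) is not intersected at this z (z outside [5.5, 16]); the 16.5×15.5 cube at (6.5, 15) contributes its full rectangle (perimeter 64.00 mm); Combining (union): the 2 present regions are separate (no shared area or edge), so areas and boundary lengths simply add and each stays a separate island — boundary = 96.00 mm; the cube at (10.5, 5.5) (footprint 4.5×28.5) is included at this height (perimeter 66.00 mm); Taking the first minus the rest: starting from that combined region, the 4.5×28.5 cube at (10.5, 5.5) partially overlaps it — only the 69.75 mm² overlap (of its 128.25 mm²) is removed, clipping the outline — boundary = 118.00 mm. Overall, the cross-section has 3 separate islands. Total boundary length (outer) = 118.00 mm.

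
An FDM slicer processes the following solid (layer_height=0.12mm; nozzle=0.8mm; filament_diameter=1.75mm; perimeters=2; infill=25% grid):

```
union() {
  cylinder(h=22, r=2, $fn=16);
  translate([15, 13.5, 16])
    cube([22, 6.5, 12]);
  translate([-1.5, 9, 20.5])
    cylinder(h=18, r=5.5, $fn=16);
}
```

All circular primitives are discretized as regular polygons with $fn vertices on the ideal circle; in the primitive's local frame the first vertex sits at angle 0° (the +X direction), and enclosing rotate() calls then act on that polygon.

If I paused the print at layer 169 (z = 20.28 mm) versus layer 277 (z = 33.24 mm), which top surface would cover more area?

layer 169 (z = 20.28 mm)

Layer 169 (z = 20.28): the r=2 cylinder gives a regular 16-gon of circumradius 2 (constant along its height) (area = (16/2)·2.000²·sin(360°/16) = 12.25 mm²); the 22×6.5 cube at (15, 13.5) contributes its full rectangle (area 143.00 mm²); the cylinder at (-1.5, 9) is absent (z outside [20.5, 38.5]); Merging all regions: the 2 present regions are separate (no shared area or edge), so areas and boundary lengths simply add and each stays a separate island — area = 155.25 mm². So its area = 155.25 mm². Layer 277 (z = 33.24): the cylinder is not intersected at this z (z outside [0, 22]); the cube at (15, 13.5) is absent (z outside [16, 28]); the cylinder at (-1.5, 9): section is a regular 16-gon, circumradius r=5.5 (area = (16/2)·5.500²·sin(360°/16) = 92.61 mm²); Combining (union): only the r=5.5 cylinder at (-1.5, 9) is present, so the union is just that shape — area = 92.61 mm². So its area = 92.61 mm². Layer 169 is larger (155.25 vs 92.61 mm²).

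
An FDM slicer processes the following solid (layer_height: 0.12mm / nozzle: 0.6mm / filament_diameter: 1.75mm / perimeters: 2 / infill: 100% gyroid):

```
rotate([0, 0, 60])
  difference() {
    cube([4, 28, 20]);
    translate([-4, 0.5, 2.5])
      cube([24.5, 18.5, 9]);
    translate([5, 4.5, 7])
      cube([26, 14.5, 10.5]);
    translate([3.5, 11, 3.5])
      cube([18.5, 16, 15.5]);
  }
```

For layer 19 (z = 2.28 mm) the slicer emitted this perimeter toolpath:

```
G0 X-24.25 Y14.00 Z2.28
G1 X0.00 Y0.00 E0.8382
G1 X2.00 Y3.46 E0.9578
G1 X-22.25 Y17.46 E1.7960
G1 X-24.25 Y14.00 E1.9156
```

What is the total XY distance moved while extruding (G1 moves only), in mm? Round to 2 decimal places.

64.00 mm

Sum the Euclidean lengths of each G1 segment: total = 64.00 mm.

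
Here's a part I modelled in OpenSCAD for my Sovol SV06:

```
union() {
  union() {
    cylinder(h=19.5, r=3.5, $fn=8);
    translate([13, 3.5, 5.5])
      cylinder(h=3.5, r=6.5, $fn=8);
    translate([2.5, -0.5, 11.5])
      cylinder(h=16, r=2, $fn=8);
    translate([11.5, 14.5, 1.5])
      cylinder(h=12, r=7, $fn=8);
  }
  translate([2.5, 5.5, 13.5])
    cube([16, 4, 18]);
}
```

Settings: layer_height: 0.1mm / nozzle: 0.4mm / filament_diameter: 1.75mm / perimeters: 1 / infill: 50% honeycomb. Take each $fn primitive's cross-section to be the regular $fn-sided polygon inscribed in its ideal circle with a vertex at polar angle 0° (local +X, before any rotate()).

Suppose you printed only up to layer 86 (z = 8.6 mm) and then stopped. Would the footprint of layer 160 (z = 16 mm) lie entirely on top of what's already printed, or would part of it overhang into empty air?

Compare the two slices. At z = 8.6: the cylinder: section is a regular 8-gon, circumradius r=3.5 (area = (8/2)·3.500²·sin(360°/8) = 34.65 mm²); the r=6.5 cylinder at (13, 3.5) gives a regular 8-gon of circumradius 6.5 (constant along its height) (area = (8/2)·6.500²·sin(360°/8) = 119.50 mm²); the cylinder at (2.5, -0.5) is absent (z outside [11.5, 27.5]); the r=7 cylinder at (11.5, 14.5) gives a regular 8-gon of circumradius 7 (constant along its height) (area = (8/2)·7.000²·sin(360°/8) = 138.59 mm²); Merging all regions: the regions partially overlap — summed areas 292.74 mm² minus the doubly-counted overlap 7.08 mm² gives 285.66 mm² — area = 285.66 mm²; the cube at (2.5, 5.5) is not intersected at this z (z outside [13.5, 31.5]); Combining (union): only that combined region is present, so the union is just that shape — area = 285.66 mm². At z = 16: the r=3.5 cylinder gives a regular 8-gon of circumradius 3.5 (constant along its height) (area = (8/2)·3.500²·sin(360°/8) = 34.65 mm²); the cylinder at (13, 3.5) does not reach this height (z outside [5.5, 9]); the cylinder at (2.5, -0.5): section is a regular 8-gon, circumradius r=2 (area = (8/2)·2.000²·sin(360°/8) = 11.31 mm²); the cylinder at (11.5, 14.5) is absent (z outside [1.5, 13.5]); Merging all regions: the regions partially overlap — summed areas 45.96 mm² minus the doubly-counted overlap 7.86 mm² gives 38.10 mm² — area = 38.10 mm²; the cube at (2.5, 5.5) is present — its section is the full 16×4 rectangle (area 64.00 mm²); Merging all regions: the 2 present regions are separate (no shared area or edge), so areas and boundary lengths simply add and each stays a separate island — area = 102.10 mm². Checking containment: at z = 16 the cross-section extends beyond the z = 8.6 cross-section by about 29.50 mm².

part overhangs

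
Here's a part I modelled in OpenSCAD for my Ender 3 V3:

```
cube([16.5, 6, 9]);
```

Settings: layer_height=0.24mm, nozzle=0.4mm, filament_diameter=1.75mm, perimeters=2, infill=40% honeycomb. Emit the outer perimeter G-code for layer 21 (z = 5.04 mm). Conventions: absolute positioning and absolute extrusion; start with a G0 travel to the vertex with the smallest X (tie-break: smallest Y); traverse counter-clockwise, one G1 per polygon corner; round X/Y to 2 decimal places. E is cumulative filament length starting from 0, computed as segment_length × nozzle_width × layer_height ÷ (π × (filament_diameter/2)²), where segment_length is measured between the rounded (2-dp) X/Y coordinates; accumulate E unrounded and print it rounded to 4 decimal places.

G0 X0.00 Y0.00 Z5.04
G1 X16.50 Y0.00 E0.6586
G1 X16.50 Y6.00 E0.8980
G1 X0.00 Y6.00 E1.5566
G1 X0.00 Y0.00 E1.7960

At z = 5.04 mm: the cube is present — its section is the full 16.5×6 rectangle. The outline is a single polygon with 4 vertices. Extrusion per mm of travel: 0.4 × 0.24 / (π × 0.875²) = 0.039912. Accumulating E over each segment gives final E = 1.7960.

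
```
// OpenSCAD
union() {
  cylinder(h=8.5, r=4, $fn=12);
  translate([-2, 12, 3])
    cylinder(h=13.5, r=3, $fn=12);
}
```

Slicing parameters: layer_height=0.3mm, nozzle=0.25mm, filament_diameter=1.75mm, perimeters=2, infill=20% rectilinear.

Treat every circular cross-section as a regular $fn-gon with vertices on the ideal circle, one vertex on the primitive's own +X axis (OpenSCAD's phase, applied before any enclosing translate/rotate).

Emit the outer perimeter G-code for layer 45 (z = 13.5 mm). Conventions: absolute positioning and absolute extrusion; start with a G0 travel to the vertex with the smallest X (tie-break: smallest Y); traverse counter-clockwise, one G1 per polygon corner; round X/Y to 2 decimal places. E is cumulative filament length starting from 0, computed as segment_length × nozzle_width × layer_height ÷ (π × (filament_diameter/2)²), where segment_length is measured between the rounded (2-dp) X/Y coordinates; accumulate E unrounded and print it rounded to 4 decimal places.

At z = 13.5 mm: the cylinder is absent (z outside [0, 8.5]); the cylinder at (-2, 12): section is a regular 12-gon, circumradius r=3; Combining (union): only the r=3 cylinder at (-2, 12) is present, so the union is just that shape — 1 connected region. The outline is a single polygon with 12 vertices. Extrusion per mm of travel: 0.25 × 0.3 / (π × 0.875²) = 0.031181. Accumulating E over each segment gives final E = 0.5813.

G0 X-5.00 Y12.00 Z13.50
G1 X-4.60 Y10.50 E0.0484
G1 X-3.50 Y9.40 E0.0969
G1 X-2.00 Y9.00 E0.1453
G1 X-0.50 Y9.40 E0.1937
G1 X0.60 Y10.50 E0.2422
G1 X1.00 Y12.00 E0.2906
G1 X0.60 Y13.50 E0.3390
G1 X-0.50 Y14.60 E0.3876
G1 X-2.00 Y15.00 E0.4360
G1 X-3.50 Y14.60 E0.4844
G1 X-4.60 Y13.50 E0.5329
G1 X-5.00 Y12.00 E0.5813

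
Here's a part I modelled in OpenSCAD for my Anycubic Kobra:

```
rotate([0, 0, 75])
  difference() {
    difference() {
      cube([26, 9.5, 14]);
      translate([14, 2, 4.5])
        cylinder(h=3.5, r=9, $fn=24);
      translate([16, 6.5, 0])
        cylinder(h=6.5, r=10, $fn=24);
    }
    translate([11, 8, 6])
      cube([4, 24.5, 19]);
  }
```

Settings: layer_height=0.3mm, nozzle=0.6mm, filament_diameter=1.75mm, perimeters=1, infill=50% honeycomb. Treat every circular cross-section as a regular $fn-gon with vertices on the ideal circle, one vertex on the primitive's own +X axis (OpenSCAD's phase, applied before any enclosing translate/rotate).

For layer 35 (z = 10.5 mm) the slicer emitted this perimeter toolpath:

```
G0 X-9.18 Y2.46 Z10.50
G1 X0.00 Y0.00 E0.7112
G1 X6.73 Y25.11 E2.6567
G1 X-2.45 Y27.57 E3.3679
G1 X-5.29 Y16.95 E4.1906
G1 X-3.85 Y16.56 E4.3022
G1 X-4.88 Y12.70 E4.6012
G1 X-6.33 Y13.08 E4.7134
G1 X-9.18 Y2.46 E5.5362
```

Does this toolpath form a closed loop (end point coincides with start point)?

Start point (G0): (-9.18, 2.46). End point (last G1): the path returns to the start — closed.

yes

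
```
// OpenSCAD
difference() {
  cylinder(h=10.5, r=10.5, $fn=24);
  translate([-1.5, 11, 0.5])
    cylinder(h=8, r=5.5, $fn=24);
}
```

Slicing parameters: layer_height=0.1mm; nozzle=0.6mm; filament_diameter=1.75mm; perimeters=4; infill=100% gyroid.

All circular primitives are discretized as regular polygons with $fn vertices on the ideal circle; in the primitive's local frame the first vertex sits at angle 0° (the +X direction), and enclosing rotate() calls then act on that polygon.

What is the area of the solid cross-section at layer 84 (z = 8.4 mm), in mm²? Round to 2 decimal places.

307.56 mm²

At z = 8.4 mm: the r=10.5 cylinder contributes a regular 24-gon of circumradius 10.5 (area = (24/2)·10.500²·sin(360°/24) = 342.42 mm²); the cylinder at (-1.5, 11): section is a regular 24-gon, circumradius r=5.5 (area = (24/2)·5.500²·sin(360°/24) = 93.95 mm²); Subtracting the remaining from the first: starting from the r=10.5 cylinder (342.42 mm²), the r=5.5 cylinder at (-1.5, 11) partially overlaps it — only the 34.86 mm² overlap (of its 93.95 mm²) is removed, clipping the outline — area = 307.56 mm². Overall, the cross-section is a single solid region. Net area = 307.56 mm².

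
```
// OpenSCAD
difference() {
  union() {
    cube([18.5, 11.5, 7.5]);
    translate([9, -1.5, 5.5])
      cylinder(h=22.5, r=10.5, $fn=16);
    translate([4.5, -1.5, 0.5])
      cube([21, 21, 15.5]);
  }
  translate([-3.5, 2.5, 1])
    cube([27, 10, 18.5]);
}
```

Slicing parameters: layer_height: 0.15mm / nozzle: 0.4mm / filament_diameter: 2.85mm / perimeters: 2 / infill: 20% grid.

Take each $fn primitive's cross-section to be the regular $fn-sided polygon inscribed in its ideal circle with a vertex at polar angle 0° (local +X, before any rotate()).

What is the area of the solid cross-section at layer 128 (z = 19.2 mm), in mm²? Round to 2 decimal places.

At z = 19.2 mm: the cube does not reach this height (z outside [0, 7.5]); the r=10.5 cylinder at (9, -1.5) contributes a regular 16-gon of circumradius 10.5 (area = (16/2)·10.500²·sin(360°/16) = 337.53 mm²); the cube at (4.5, -1.5) is absent (z outside [0.5, 16]); Taking the union: only the r=10.5 cylinder at (9, -1.5) is present, so the union is just that shape — area = 337.53 mm²; the cube at (-3.5, 2.5) is present — its section is the full 27×10 rectangle (area 270.00 mm²); After the difference (first − rest): starting from that combined region (337.53 mm²), the 27×10 cube at (-3.5, 2.5) partially overlaps it — only the 87.95 mm² overlap (of its 270.00 mm²) is removed, clipping the outline — area = 249.58 mm². Overall, the cross-section is a single solid region. Net area = 249.58 mm².

249.58 mm²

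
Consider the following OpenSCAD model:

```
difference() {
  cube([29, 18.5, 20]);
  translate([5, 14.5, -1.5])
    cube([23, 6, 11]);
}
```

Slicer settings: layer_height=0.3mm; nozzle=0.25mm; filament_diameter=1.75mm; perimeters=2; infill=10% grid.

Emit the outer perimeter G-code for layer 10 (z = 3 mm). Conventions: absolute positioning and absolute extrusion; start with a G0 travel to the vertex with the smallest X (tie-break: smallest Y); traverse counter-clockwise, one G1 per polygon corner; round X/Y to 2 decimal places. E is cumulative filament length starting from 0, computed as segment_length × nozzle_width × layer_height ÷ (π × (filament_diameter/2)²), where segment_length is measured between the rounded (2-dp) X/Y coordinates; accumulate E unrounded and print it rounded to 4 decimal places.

At z = 3 mm: the cube is present — its section is the full 29×18.5 rectangle; the cube at (5, 14.5) is present — its section is the full 23×6 rectangle; Taking the first minus the rest: starting from the 29×18.5 cube, the 23×6 cube at (5, 14.5) partially overlaps it — only the 92.00 mm² overlap (of its 138.00 mm²) is removed, clipping the outline — 1 connected region. The outline is a single polygon with 8 vertices. Extrusion per mm of travel: 0.25 × 0.3 / (π × 0.875²) = 0.031181. Accumulating E over each segment gives final E = 3.2117.

G0 X0.00 Y0.00 Z3.00
G1 X29.00 Y0.00 E0.9043
G1 X29.00 Y18.50 E1.4811
G1 X28.00 Y18.50 E1.5123
G1 X28.00 Y14.50 E1.6370
G1 X5.00 Y14.50 E2.3542
G1 X5.00 Y18.50 E2.4789
G1 X0.00 Y18.50 E2.6348
G1 X0.00 Y0.00 E3.2117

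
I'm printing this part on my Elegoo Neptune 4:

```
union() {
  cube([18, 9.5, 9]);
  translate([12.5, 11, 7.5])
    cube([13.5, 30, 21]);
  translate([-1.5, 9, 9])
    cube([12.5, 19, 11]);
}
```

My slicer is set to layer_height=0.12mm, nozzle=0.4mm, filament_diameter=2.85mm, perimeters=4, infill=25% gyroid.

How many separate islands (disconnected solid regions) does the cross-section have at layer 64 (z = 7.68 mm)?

2

At z = 7.68 mm: the cube (footprint 18×9.5) is included at this height; the cube at (12.5, 11) is present — its section is the full 13.5×30 rectangle; the cube at (-1.5, 9) is absent (z outside [9, 20]); Taking the union: the 2 present regions are separate (no shared area or edge), so areas and boundary lengths simply add and each stays a separate island — 2 connected regions. Overall, the cross-section has 2 separate islands. Island count = 2.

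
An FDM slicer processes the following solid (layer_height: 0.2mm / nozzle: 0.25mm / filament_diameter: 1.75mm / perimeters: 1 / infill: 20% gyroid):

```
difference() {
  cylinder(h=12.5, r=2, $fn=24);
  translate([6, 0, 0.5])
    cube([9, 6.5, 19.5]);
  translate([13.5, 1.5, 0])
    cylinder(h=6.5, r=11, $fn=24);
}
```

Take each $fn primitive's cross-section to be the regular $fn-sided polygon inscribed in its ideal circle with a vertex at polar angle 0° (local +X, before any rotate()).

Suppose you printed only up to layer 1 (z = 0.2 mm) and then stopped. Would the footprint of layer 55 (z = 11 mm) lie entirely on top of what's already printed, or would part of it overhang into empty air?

Compare the two slices. At z = 0.2: the cylinder: section is a regular 24-gon, circumradius r=2 (area = (24/2)·2.000²·sin(360°/24) = 12.42 mm²); the cube at (6, 0) is not intersected at this z (z outside [0.5, 20]); the r=11 cylinder at (13.5, 1.5) gives a regular 24-gon of circumradius 11 (constant along its height) (area = (24/2)·11.000²·sin(360°/24) = 375.81 mm²); After the difference (first − rest): starting from the r=2 cylinder (12.42 mm²), the r=11 cylinder at (13.5, 1.5) misses the remaining region (no effect) — area = 12.42 mm². At z = 11: the r=2 cylinder contributes a regular 24-gon of circumradius 2 (area = (24/2)·2.000²·sin(360°/24) = 12.42 mm²); the cube at (6, 0) (footprint 9×6.5) is included at this height (area 58.50 mm²); the cylinder at (13.5, 1.5) does not reach this height (z outside [0, 6.5]); After the difference (first − rest): starting from the r=2 cylinder (12.42 mm²), the 9×6.5 cube at (6, 0) misses the remaining region (no effect) — area = 12.42 mm². Checking containment: the cross-section at z = 11 is a subset of the cross-section at z = 0.2.

entirely on top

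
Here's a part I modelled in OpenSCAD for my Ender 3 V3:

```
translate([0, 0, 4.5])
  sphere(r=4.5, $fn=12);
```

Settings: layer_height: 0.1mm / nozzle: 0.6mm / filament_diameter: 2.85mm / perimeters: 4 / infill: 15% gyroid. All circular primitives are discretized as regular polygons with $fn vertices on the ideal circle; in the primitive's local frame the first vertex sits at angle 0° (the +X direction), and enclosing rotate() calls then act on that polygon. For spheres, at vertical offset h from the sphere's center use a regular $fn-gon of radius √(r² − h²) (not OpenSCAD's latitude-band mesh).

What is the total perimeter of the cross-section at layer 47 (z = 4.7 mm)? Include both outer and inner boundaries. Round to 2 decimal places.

27.92 mm

At z = 4.7 mm: the r=4.5 sphere slices to a regular 12-gon of circumradius 4.496 (√(r²−h²) with h=0.2 from center) (perimeter = 2·12·4.496·sin(180°/12) = 27.92 mm). Overall, the cross-section is a single solid region. Total boundary length (outer) = 27.92 mm.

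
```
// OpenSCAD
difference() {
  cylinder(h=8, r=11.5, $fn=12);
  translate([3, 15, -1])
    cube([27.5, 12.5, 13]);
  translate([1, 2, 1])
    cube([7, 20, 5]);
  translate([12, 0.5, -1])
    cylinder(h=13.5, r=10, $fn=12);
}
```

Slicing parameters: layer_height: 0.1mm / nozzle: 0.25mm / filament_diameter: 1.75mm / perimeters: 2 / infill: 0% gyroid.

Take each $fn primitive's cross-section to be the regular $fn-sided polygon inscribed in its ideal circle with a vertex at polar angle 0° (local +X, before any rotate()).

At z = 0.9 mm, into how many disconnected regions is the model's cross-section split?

1

At z = 0.9 mm: the cylinder: section is a regular 12-gon, circumradius r=11.5; the cube at (3, 15) (footprint 27.5×12.5) is included at this height; the cube at (1, 2) is not intersected at this z (z outside [1, 6]); the r=10 cylinder at (12, 0.5) contributes a regular 12-gon of circumradius 10; After the difference (first − rest): starting from the r=11.5 cylinder, the 27.5×12.5 cube at (3, 15) misses the remaining region (no effect); the r=10 cylinder at (12, 0.5) partially overlaps it — only the 108.18 mm² overlap (of its 300.00 mm²) is removed, clipping the outline — 1 connected region. The result has 1 disconnected region.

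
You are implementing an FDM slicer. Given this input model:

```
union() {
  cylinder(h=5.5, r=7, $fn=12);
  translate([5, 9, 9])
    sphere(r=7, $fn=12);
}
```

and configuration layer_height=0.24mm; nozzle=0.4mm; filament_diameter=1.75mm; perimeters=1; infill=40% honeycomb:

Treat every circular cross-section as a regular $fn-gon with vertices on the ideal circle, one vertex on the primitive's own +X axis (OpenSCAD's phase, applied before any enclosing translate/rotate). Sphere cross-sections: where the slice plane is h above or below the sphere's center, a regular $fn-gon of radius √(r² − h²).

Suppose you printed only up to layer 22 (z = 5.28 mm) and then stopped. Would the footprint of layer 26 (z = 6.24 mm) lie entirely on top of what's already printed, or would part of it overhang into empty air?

Compare the two slices. At z = 5.28: the r=7 cylinder contributes a regular 12-gon of circumradius 7 (area = (12/2)·7.000²·sin(360°/12) = 147.00 mm²); the r=7 sphere at (5, 9) contributes a regular 12-gon of circumradius √(7²−3.72²) = 5.930 (area = (12/2)·5.930²·sin(360°/12) = 105.48 mm²); Taking the union: the regions partially overlap — summed areas 252.48 mm² minus the doubly-counted overlap 11.73 mm² gives 240.76 mm² — area = 240.76 mm². At z = 6.24: the cylinder is not intersected at this z (z outside [0, 5.5]); the r=7 sphere at (5, 9) slices to a regular 12-gon of circumradius 6.433 (√(r²−h²) with h=2.76 from center) (area = (12/2)·6.433²·sin(360°/12) = 124.15 mm²); Merging all regions: only the r=7 sphere at (5, 9) is present, so the union is just that shape — area = 124.15 mm². Checking containment: at z = 6.24 the cross-section extends beyond the z = 5.28 cross-section by about 14.50 mm².

part overhangs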